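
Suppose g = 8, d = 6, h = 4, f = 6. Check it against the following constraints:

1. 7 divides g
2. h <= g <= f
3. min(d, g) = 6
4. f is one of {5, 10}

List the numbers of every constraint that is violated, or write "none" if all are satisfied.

1. 8 = 7*1 + 1, so 7 does not divide 8 — violated.
2. values 4, 8, 6; g = 8 is not <= f = 6 — violated.
3. min(6, 8) = 6 — OK.
4. f = 6 is not in {5, 10} — violated.

Constraints 1, 2, and 4 are violated.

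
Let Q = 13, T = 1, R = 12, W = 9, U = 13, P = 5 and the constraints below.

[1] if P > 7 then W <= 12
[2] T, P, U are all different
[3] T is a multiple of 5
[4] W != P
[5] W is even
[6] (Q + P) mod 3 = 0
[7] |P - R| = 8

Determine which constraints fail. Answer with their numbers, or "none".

Violated: 3, 5, 7.

[1] P = 5, not > 7; antecedent false, conditional vacuously true — OK.
[2] values 1, 5, 13 are pairwise distinct — OK.
[3] 1 = 5*0 + 1, so 5 does not divide 1 — violated.
[4] W = 9, P = 5; distinct — OK.
[5] W = 9 is odd — violated.
[6] Q + P = 18; 18 mod 3 = 0 — OK.
[7] |5 - 12| = 7, not 8 — violated.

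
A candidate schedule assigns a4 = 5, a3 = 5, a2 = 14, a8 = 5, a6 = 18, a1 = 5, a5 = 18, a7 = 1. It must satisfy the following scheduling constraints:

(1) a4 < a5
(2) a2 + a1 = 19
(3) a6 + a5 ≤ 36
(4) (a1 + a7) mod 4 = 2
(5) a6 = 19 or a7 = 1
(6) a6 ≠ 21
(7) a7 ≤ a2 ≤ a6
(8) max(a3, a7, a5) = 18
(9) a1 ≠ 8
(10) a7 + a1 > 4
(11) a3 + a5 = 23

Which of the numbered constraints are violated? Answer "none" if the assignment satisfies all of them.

(1) a4 = 5, a5 = 18; 5 < 18 — holds.
(2) a2 + a1 = 14 + 5 = 19 — holds.
(3) a6 + a5 = 18 + 18 = 36; 36 ≤ 36 — holds.
(4) a1 + a7 = 6; 6 mod 4 = 2 — holds.
(5) a6 = 18 ≠ 19, but a7 = 1 = 1 (second disjunct) — holds.
(6) a6 = 18, and 18 ≠ 21 — holds.
(7) values 1 ≤ 14 ≤ 18 — holds.
(8) max(5, 1, 18) = 18 — holds.
(9) a1 = 5, and 5 ≠ 8 — holds.
(10) a7 + a1 = 1 + 5 = 6; 6 > 4 — holds.
(11) a3 + a5 = 5 + 18 = 23 — holds.

None — every constraint holds.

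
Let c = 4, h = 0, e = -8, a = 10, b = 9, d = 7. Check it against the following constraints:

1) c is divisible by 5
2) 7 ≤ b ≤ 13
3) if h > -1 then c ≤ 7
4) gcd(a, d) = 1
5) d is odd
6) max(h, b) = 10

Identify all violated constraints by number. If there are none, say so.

1) 4 = 5×0 + 4, so 5 does not divide 4 — violated.
2) b = 9 lies in [7, 13] — OK.
3) h = 0 > -1, so we need c ≤ 7; c = 4 ≤ 7 — OK.
4) gcd(10, 7) = 1 — OK.
5) d = 7 is odd — OK.
6) max(0, 9) = 9, not 10 — violated.

No — constraints 1 and 6 are not satisfied.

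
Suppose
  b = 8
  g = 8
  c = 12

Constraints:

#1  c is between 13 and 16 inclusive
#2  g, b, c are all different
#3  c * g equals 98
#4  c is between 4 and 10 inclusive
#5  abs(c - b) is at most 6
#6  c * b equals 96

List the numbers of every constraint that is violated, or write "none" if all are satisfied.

Violated: 1, 2, 3, and 4.

#1 c = 12 is outside [13, 16]  false
#2 g = b = 8, not all different  false
#3 c * g = 12 * 8 = 96, not 98  false
#4 c = 12 is outside [4, 10]  false
#5 abs(12 - 8) = 4; 4 ≤ 6  true
#6 c * b = 12 * 8 = 96  true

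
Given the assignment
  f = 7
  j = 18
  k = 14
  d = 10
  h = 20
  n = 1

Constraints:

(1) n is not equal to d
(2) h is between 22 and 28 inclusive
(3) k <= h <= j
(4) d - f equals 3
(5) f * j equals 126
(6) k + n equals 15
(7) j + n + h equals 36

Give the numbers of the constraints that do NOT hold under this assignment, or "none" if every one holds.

(1) n = 1, d = 10; distinct  ✓
(2) h = 20 is outside [22, 28]  ✗
(3) values 14, 20, 18; h = 20 is not <= j = 18  ✗
(4) d - f = 10 - 7 = 3  ✓
(5) f * j = 7 * 18 = 126  ✓
(6) k + n = 14 + 1 = 15  ✓
(7) j + n + h = 18 + 1 + 20 = 39, not 36  ✗

The assignment fails constraints 2, 3, 7.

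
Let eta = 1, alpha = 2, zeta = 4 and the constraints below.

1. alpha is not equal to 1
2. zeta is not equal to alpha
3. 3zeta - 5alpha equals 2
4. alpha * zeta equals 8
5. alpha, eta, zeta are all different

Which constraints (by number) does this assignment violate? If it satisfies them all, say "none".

1. alpha = 2, and 2 ≠ 1  true
2. zeta = 4, alpha = 2; distinct  true
3. 3zeta - 5alpha = 3(4) - 5(2) = 2  true
4. alpha * zeta = 2 * 4 = 8  true
5. values 2, 1, 4 are pairwise distinct  true

None — every constraint holds.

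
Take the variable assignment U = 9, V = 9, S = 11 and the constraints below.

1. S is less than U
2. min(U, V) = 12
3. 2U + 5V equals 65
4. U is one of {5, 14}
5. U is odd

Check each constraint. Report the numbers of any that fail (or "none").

Violated: 1, 2, 3, and 4.

1. S = 11, U = 9; 11 ≥ 9 (want <)  fails
2. min(9, 9) = 9, not 12  fails
3. 2U + 5V = 2(9) + 5(9) = 63, not 65  fails
4. U = 9 is not in {5, 14}  fails
5. U = 9 is odd  holds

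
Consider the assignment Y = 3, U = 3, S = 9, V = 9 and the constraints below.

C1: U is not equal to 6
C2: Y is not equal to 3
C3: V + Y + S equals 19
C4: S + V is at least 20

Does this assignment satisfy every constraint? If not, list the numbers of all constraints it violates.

C1: U = 3, and 3 ≠ 6 — OK.
C2: Y = 3, but 3 is required to differ — violated.
C3: V + Y + S = 9 + 3 + 9 = 21, not 19 — violated.
C4: S + V = 9 + 9 = 18; 18 < 20, bound 20 not met — violated.

No — constraints 2, 3, 4 are not satisfied.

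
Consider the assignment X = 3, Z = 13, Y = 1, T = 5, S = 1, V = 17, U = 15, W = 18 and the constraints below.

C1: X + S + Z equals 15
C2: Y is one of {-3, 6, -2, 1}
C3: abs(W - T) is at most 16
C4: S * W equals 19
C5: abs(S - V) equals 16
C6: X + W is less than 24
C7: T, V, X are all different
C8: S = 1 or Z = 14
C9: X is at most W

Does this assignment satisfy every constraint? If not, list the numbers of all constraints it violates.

Violated: 1 and 4.

C1: X + S + Z = 3 + 1 + 13 = 17, not 15  ✗
C2: Y = 1 is in {-3, 6, -2, 1}  ✓
C3: abs(18 - 5) = 13; 13 ≤ 16  ✓
C4: S * W = 1 * 18 = 18, not 19  ✗
C5: abs(1 - 17) = 16  ✓
C6: X + W = 3 + 18 = 21; 21 < 24  ✓
C7: values 5, 17, 3 are pairwise distinct  ✓
C8: S = 1 = 1 (first disjunct)  ✓
C9: X = 3, W = 18; 3 ≤ 18  ✓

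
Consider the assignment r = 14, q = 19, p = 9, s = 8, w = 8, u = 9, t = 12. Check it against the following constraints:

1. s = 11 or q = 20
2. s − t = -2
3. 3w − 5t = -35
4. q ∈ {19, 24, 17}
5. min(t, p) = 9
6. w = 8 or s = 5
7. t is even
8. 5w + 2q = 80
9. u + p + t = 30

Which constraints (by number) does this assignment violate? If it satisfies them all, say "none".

The assignment fails constraints 1, 2, 3, 8.

1. s = 8 ≠ 11 and q = 19 ≠ 20; both disjuncts false  no
2. s − t = 8 − 12 = -4, not -2  no
3. 3w − 5t = 3(8) − 5(12) = -36, not -35  no
4. q = 19 is in {19, 24, 17}  yes
5. min(12, 9) = 9  yes
6. w = 8 = 8 (first disjunct)  yes
7. t = 12 is even  yes
8. 5w + 2q = 5(8) + 2(19) = 78, not 80  no
9. u + p + t = 9 + 9 + 12 = 30  yes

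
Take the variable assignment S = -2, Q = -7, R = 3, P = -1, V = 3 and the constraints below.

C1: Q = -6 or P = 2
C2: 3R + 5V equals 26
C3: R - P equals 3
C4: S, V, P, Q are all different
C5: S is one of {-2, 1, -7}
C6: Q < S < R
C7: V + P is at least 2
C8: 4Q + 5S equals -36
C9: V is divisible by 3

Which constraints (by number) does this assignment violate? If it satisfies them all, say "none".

No — constraints 1, 2, 3, 8 are not satisfied.

C1: Q = -7 ≠ -6 and P = -1 ≠ 2; both disjuncts false  ✗
C2: 3R + 5V = 3(3) + 5(3) = 24, not 26  ✗
C3: R - P = 3 - (-1) = 4, not 3  ✗
C4: values -2, 3, -1, -7 are pairwise distinct  ✓
C5: S = -2 is in {-2, 1, -7}  ✓
C6: values -7 < -2 < 3  ✓
C7: V + P = 3 + (-1) = 2; 2 ≥ 2  ✓
C8: 4Q + 5S = 4(-7) + 5(-2) = -38, not -36  ✗
C9: 3 / 3 = 1, so 3 divides 3  ✓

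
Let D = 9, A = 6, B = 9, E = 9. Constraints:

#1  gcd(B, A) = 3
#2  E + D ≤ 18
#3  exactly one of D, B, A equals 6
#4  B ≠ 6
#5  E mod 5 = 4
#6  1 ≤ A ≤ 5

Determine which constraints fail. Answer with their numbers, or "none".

#1 gcd(9, 6) = 3  ✔
#2 E + D = 9 + 9 = 18; 18 ≤ 18  ✔
#3 D=9, B=9, A=6; 1 of them equals 6  ✔
#4 B = 9, and 9 ≠ 6  ✔
#5 9 mod 5 = 4  ✔
#6 A = 6 is outside [1, 5]  ✘

The assignment fails constraint 6.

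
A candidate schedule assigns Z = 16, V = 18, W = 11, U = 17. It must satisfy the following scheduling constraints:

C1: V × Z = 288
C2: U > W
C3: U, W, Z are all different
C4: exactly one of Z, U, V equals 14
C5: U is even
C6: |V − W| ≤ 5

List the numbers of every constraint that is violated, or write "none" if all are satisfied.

C1: V × Z = 18 × 16 = 288  OK
C2: U = 17, W = 11; 17 > 11  OK
C3: values 17, 11, 16 are pairwise distinct  OK
C4: Z=16, U=17, V=18; 0 of them equal 14, not exactly one  FAIL
C5: U = 17 is odd  FAIL
C6: |18 − 11| = 7; 7 > 5, exceeds bound 5  FAIL

The assignment fails constraints 4, 5, 6.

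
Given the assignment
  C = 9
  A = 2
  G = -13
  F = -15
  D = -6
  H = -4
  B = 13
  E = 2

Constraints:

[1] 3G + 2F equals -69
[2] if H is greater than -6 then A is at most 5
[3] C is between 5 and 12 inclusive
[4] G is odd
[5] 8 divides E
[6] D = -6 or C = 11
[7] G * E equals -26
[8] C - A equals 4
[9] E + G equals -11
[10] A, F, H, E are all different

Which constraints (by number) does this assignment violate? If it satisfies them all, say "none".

[1] 3G + 2F = 3(-13) + 2(-15) = -69  true
[2] H = -4 > -6, so we need A ≤ 5; A = 2 ≤ 5  true
[3] C = 9 lies in [5, 12]  true
[4] G = -13 is odd  true
[5] 2 = 8*0 + 2, so 8 does not divide 2  false
[6] D = -6 = -6 (first disjunct)  true
[7] G * E = -13 * 2 = -26  true
[8] C - A = 9 - 2 = 7, not 4  false
[9] E + G = 2 + (-13) = -11  true
[10] A = E = 2, not all different  false

Constraints 5, 8, and 10 are violated.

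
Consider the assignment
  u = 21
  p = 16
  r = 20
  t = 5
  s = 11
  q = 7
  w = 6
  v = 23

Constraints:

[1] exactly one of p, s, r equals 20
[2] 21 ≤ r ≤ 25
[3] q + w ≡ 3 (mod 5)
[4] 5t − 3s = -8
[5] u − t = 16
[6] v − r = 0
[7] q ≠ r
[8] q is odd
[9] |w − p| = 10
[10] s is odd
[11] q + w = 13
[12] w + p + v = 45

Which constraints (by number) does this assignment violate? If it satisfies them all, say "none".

The assignment fails constraints 2, 6.

[1] p=16, s=11, r=20; 1 of them equals 20  OK
[2] r = 20 is outside [21, 25]  FAIL
[3] q + w = 13; 13 mod 5 = 3  OK
[4] 5t − 3s = 5(5) − 3(11) = -8  OK
[5] u − t = 21 − 5 = 16  OK
[6] v − r = 23 − 20 = 3, not 0  FAIL
[7] q = 7, r = 20; distinct  OK
[8] q = 7 is odd  OK
[9] |6 − 16| = 10  OK
[10] s = 11 is odd  OK
[11] q + w = 7 + 6 = 13  OK
[12] w + p + v = 6 + 16 + 23 = 45  OK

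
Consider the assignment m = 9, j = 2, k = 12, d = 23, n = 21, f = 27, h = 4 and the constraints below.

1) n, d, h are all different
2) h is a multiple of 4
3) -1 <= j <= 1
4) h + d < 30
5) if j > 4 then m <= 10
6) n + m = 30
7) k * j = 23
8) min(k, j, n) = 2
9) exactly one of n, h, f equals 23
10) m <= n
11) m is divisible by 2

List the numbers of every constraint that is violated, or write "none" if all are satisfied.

1) values 21, 23, 4 are pairwise distinct  ✓
2) 4 / 4 = 1, so 4 divides 4  ✓
3) j = 2 is outside [-1, 1]  ✗
4) h + d = 4 + 23 = 27; 27 < 30  ✓
5) j = 2, not > 4; antecedent false, conditional vacuously true  ✓
6) n + m = 21 + 9 = 30  ✓
7) k * j = 12 * 2 = 24, not 23  ✗
8) min(12, 2, 21) = 2  ✓
9) n=21, h=4, f=27; 0 of them equal 23, not exactly one  ✗
10) m = 9, n = 21; 9 ≤ 21  ✓
11) 9 = 2*4 + 1, so 2 does not divide 9  ✗

Violated: 3, 7, 9, and 11.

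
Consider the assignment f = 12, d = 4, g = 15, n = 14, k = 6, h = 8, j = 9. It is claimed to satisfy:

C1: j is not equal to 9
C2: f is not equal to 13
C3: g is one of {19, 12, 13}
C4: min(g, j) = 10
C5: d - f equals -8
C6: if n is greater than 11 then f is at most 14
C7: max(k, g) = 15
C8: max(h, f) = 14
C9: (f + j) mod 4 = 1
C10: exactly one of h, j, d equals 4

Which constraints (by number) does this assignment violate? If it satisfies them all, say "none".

Violated: 1, 3, 4, and 8.

C1: j = 9, but 9 is required to differ — does not hold.
C2: f = 12, and 12 ≠ 13 — holds.
C3: g = 15 is not in {19, 12, 13} — does not hold.
C4: min(15, 9) = 9, not 10 — does not hold.
C5: d - f = 4 - 12 = -8 — holds.
C6: n = 14 > 11, so we need f ≤ 14; f = 12 ≤ 14 — holds.
C7: max(6, 15) = 15 — holds.
C8: max(8, 12) = 12, not 14 — does not hold.
C9: f + j = 21; 21 mod 4 = 1 — holds.
C10: h=8, j=9, d=4; 1 of them equals 4 — holds.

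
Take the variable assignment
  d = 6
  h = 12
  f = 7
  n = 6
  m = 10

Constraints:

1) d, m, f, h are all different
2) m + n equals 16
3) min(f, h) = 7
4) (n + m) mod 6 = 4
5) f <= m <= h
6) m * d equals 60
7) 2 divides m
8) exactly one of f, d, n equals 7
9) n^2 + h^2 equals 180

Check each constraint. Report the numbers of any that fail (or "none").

The assignment satisfies every constraint.

1) values 6, 10, 7, 12 are pairwise distinct  ✓
2) m + n = 10 + 6 = 16  ✓
3) min(7, 12) = 7  ✓
4) n + m = 16; 16 mod 6 = 4  ✓
5) values 7 <= 10 <= 12  ✓
6) m * d = 10 * 6 = 60  ✓
7) 10 / 2 = 5, so 2 divides 10  ✓
8) f=7, d=6, n=6; 1 of them equals 7  ✓
9) n^2 + h^2 = 6^2 + 12^2 = 36 + 144 = 180  ✓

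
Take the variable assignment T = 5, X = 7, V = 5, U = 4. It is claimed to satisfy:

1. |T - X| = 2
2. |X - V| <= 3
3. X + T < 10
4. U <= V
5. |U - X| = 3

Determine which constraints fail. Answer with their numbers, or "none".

1. |5 - 7| = 2  holds
2. |7 - 5| = 2; 2 ≤ 3  holds
3. X + T = 7 + 5 = 12; 12 ≥ 10, bound 10 not met  fails
4. U = 4, V = 5; 4 ≤ 5  holds
5. |4 - 7| = 3  holds

Constraint 3 does not hold.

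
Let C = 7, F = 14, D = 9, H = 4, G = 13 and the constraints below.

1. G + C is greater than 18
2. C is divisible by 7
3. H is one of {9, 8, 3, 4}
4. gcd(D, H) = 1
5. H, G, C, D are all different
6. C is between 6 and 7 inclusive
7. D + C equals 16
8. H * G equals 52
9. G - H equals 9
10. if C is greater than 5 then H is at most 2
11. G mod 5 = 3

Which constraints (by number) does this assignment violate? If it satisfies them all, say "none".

1. G + C = 13 + 7 = 20; 20 > 18  yes
2. 7 / 7 = 1, so 7 divides 7  yes
3. H = 4 is in {9, 8, 3, 4}  yes
4. gcd(9, 4) = 1  yes
5. values 4, 13, 7, 9 are pairwise distinct  yes
6. C = 7 lies in [6, 7]  yes
7. D + C = 9 + 7 = 16  yes
8. H * G = 4 * 13 = 52  yes
9. G - H = 13 - 4 = 9  yes
10. C = 7 > 5, so we need H ≤ 2; but H = 4 > 2  no
11. 13 mod 5 = 3  yes

No — constraint 10 is not satisfied.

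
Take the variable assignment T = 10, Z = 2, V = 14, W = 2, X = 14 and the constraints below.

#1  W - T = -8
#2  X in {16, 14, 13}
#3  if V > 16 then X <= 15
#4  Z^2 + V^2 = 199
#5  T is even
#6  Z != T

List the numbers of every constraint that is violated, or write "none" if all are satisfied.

The assignment fails constraint 4.

#1 W - T = 2 - 10 = -8  yes
#2 X = 14 is in {16, 14, 13}  yes
#3 V = 14, not > 16; antecedent false, conditional vacuously true  yes
#4 Z^2 + V^2 = 2^2 + 14^2 = 4 + 196 = 200, not 199  no
#5 T = 10 is even  yes
#6 Z = 2, T = 10; distinct  yes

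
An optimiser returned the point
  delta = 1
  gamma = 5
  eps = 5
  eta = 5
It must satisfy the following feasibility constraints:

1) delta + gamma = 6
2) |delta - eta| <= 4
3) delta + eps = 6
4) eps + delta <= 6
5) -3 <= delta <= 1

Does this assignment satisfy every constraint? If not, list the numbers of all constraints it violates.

The assignment satisfies every constraint.

1) delta + gamma = 1 + 5 = 6  ✓
2) |1 - 5| = 4; 4 ≤ 4  ✓
3) delta + eps = 1 + 5 = 6  ✓
4) eps + delta = 5 + 1 = 6; 6 ≤ 6  ✓
5) delta = 1 lies in [-3, 1]  ✓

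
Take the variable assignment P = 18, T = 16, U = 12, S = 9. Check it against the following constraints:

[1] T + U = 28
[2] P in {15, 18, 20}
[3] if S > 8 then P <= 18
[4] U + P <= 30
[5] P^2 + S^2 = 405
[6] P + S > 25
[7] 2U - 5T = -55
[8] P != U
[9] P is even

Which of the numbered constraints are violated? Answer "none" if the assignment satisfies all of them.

[1] T + U = 16 + 12 = 28 — satisfied.
[2] P = 18 is in {15, 18, 20} — satisfied.
[3] S = 9 > 8, so we need P ≤ 18; P = 18 ≤ 18 — satisfied.
[4] U + P = 12 + 18 = 30; 30 ≤ 30 — satisfied.
[5] P^2 + S^2 = 18^2 + 9^2 = 324 + 81 = 405 — satisfied.
[6] P + S = 18 + 9 = 27; 27 > 25 — satisfied.
[7] 2U - 5T = 2(12) - 5(16) = -56, not -55 — violated.
[8] P = 18, U = 12; distinct — satisfied.
[9] P = 18 is even — satisfied.

No — constraint 7 is not satisfied.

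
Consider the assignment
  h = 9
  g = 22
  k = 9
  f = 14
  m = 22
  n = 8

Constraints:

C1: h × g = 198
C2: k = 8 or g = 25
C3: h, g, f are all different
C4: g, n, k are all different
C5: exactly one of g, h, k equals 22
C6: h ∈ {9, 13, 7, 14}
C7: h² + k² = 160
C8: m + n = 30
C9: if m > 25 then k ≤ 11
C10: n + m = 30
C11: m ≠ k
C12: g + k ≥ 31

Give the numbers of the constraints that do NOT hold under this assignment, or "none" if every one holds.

C1: h × g = 9 × 22 = 198  true
C2: k = 9 ≠ 8 and g = 22 ≠ 25; both disjuncts false  false
C3: values 9, 22, 14 are pairwise distinct  true
C4: values 22, 8, 9 are pairwise distinct  true
C5: g=22, h=9, k=9; 1 of them equals 22  true
C6: h = 9 is in {9, 13, 7, 14}  true
C7: h² + k² = 9² + 9² = 81 + 81 = 162, not 160  false
C8: m + n = 22 + 8 = 30  true
C9: m = 22, not > 25; antecedent false, conditional vacuously true  true
C10: n + m = 8 + 22 = 30  true
C11: m = 22, k = 9; distinct  true
C12: g + k = 22 + 9 = 31; 31 ≥ 31  true

Constraints 2, 7 are violated.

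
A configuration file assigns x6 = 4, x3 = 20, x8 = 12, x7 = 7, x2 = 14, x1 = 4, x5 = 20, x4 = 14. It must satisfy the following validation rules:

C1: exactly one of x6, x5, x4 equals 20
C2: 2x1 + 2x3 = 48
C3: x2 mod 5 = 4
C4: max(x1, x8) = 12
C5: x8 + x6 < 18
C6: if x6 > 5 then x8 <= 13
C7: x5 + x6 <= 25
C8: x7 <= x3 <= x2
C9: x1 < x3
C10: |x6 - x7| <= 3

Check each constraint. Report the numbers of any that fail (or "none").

Violated: 8.

C1: x6=4, x5=20, x4=14; 1 of them equals 20 — holds.
C2: 2x1 + 2x3 = 2(4) + 2(20) = 48 — holds.
C3: 14 mod 5 = 4 — holds.
C4: max(4, 12) = 12 — holds.
C5: x8 + x6 = 12 + 4 = 16; 16 < 18 — holds.
C6: x6 = 4, not > 5; antecedent false, conditional vacuously true — holds.
C7: x5 + x6 = 20 + 4 = 24; 24 ≤ 25 — holds.
C8: values 7, 20, 14; x3 = 20 is not <= x2 = 14 — fails.
C9: x1 = 4, x3 = 20; 4 < 20 — holds.
C10: |4 - 7| = 3; 3 ≤ 3 — holds.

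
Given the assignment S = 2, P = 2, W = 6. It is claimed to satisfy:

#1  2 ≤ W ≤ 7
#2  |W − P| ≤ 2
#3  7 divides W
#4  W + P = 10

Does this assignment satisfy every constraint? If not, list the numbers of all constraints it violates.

Constraints 2, 3, and 4 are violated.

#1 W = 6 lies in [2, 7] — holds.
#2 |6 − 2| = 4; 4 > 2, exceeds bound 2 — does not hold.
#3 6 = 7×0 + 6, so 7 does not divide 6 — does not hold.
#4 W + P = 6 + 2 = 8, not 10 — does not hold.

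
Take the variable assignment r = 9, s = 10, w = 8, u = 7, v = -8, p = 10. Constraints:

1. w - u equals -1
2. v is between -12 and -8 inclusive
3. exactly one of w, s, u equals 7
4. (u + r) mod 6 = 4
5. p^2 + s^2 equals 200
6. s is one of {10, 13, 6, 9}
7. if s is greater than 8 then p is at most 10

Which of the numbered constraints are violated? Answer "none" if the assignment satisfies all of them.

1. w - u = 8 - 7 = 1, not -1 — does not hold.
2. v = -8 lies in [-12, -8] — holds.
3. w=8, s=10, u=7; 1 of them equals 7 — holds.
4. u + r = 16; 16 mod 6 = 4 — holds.
5. p^2 + s^2 = 10^2 + 10^2 = 100 + 100 = 200 — holds.
6. s = 10 is in {10, 13, 6, 9} — holds.
7. s = 10 > 8, so we need p ≤ 10; p = 10 ≤ 10 — holds.

Constraint 1 is violated.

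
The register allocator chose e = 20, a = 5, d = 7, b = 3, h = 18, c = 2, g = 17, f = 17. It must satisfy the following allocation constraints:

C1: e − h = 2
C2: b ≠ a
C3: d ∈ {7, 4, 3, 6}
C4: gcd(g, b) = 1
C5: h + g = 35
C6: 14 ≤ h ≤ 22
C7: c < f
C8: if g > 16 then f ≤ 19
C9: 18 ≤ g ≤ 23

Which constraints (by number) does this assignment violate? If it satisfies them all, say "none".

C1: e − h = 20 − 18 = 2  OK
C2: b = 3, a = 5; distinct  OK
C3: d = 7 is in {7, 4, 3, 6}  OK
C4: gcd(17, 3) = 1  OK
C5: h + g = 18 + 17 = 35  OK
C6: h = 18 lies in [14, 22]  OK
C7: c = 2, f = 17; 2 < 17  OK
C8: g = 17 > 16, so we need f ≤ 19; f = 17 ≤ 19  OK
C9: g = 17 is outside [18, 23]  FAIL

The assignment fails constraint 9.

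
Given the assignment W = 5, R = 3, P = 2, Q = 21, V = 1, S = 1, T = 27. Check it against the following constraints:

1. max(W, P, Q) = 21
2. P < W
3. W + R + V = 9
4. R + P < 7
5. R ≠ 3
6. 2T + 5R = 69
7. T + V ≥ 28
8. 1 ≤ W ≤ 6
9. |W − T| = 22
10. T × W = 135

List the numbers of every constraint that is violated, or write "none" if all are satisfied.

1. max(5, 2, 21) = 21 — satisfied.
2. P = 2, W = 5; 2 < 5 — satisfied.
3. W + R + V = 5 + 3 + 1 = 9 — satisfied.
4. R + P = 3 + 2 = 5; 5 < 7 — satisfied.
5. R = 3, but 3 is required to differ — violated.
6. 2T + 5R = 2(27) + 5(3) = 69 — satisfied.
7. T + V = 27 + 1 = 28; 28 ≥ 28 — satisfied.
8. W = 5 lies in [1, 6] — satisfied.
9. |5 − 27| = 22 — satisfied.
10. T × W = 27 × 5 = 135 — satisfied.

The assignment fails constraint 5.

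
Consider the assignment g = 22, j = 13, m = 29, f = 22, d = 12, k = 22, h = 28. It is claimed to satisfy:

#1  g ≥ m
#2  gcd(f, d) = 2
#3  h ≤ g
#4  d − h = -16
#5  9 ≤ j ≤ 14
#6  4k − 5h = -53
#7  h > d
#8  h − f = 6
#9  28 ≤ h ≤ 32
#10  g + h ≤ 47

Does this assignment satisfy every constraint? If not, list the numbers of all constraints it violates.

Violated: 1, 3, 6, 10.

#1 g = 22, m = 29; 22 < 29 (want ≥) — violated.
#2 gcd(22, 12) = 2 — satisfied.
#3 h = 28, g = 22; 28 > 22 (want ≤) — violated.
#4 d − h = 12 − 28 = -16 — satisfied.
#5 j = 13 lies in [9, 14] — satisfied.
#6 4k − 5h = 4(22) − 5(28) = -52, not -53 — violated.
#7 h = 28, d = 12; 28 > 12 — satisfied.
#8 h − f = 28 − 22 = 6 — satisfied.
#9 h = 28 lies in [28, 32] — satisfied.
#10 g + h = 22 + 28 = 50; 50 > 47, bound 47 not met — violated.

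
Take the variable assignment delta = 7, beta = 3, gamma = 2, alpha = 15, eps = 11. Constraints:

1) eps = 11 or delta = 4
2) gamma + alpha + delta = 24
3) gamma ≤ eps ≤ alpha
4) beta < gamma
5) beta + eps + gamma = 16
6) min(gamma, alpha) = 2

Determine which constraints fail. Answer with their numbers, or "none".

1) eps = 11 = 11 (first disjunct) — holds.
2) gamma + alpha + delta = 2 + 15 + 7 = 24 — holds.
3) values 2 ≤ 11 ≤ 15 — holds.
4) beta = 3, gamma = 2; 3 ≥ 2 (want <) — fails.
5) beta + eps + gamma = 3 + 11 + 2 = 16 — holds.
6) min(2, 15) = 2 — holds.

Constraint 4 does not hold.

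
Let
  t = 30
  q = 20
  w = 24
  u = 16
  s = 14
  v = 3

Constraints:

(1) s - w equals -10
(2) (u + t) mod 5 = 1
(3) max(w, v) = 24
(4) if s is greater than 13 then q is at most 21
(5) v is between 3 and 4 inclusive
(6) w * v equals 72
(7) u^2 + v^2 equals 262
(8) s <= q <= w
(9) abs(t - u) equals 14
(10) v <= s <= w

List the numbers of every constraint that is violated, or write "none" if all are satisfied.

(1) s - w = 14 - 24 = -10 — OK.
(2) u + t = 46; 46 mod 5 = 1 — OK.
(3) max(24, 3) = 24 — OK.
(4) s = 14 > 13, so we need q ≤ 21; q = 20 ≤ 21 — OK.
(5) v = 3 lies in [3, 4] — OK.
(6) w * v = 24 * 3 = 72 — OK.
(7) u^2 + v^2 = 16^2 + 3^2 = 256 + 9 = 265, not 262 — violated.
(8) values 14 <= 20 <= 24 — OK.
(9) abs(30 - 16) = 14 — OK.
(10) values 3 <= 14 <= 24 — OK.

Constraint 7 does not hold.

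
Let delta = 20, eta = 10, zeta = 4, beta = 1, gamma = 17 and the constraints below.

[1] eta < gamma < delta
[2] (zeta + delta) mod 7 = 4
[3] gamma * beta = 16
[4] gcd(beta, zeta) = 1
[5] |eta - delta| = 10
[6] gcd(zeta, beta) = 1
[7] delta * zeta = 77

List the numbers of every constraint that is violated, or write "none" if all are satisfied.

[1] values 10 < 17 < 20 — satisfied.
[2] zeta + delta = 24; 24 mod 7 = 3, not 4 — violated.
[3] gamma * beta = 17 * 1 = 17, not 16 — violated.
[4] gcd(1, 4) = 1 — satisfied.
[5] |10 - 20| = 10 — satisfied.
[6] gcd(4, 1) = 1 — satisfied.
[7] delta * zeta = 20 * 4 = 80, not 77 — violated.

Constraints 2, 3, and 7 do not hold.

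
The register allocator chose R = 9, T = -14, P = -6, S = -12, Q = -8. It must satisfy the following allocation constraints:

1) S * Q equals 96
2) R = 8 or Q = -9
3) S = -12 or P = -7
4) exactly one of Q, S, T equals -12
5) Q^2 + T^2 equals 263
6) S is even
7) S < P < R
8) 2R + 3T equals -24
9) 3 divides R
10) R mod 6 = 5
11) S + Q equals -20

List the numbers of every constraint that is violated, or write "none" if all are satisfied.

Constraints 2, 5, and 10 are violated.

1) S * Q = -12 * (-8) = 96 — holds.
2) R = 9 ≠ 8 and Q = -8 ≠ -9; both disjuncts false — fails.
3) S = -12 = -12 (first disjunct) — holds.
4) Q=-8, S=-12, T=-14; 1 of them equals -12 — holds.
5) Q^2 + T^2 = (-8)^2 + (-14)^2 = 64 + 196 = 260, not 263 — fails.
6) S = -12 is even — holds.
7) values -12 < -6 < 9 — holds.
8) 2R + 3T = 2(9) + 3(-14) = -24 — holds.
9) 9 / 3 = 3, so 3 divides 9 — holds.
10) 9 mod 6 = 3, not 5 — fails.
11) S + Q = -12 + (-8) = -20 — holds.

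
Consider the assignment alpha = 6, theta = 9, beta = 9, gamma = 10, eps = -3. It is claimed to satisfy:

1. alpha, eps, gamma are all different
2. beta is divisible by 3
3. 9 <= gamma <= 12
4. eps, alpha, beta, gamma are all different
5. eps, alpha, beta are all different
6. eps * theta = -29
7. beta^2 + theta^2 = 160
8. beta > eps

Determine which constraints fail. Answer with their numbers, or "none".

1. values 6, -3, 10 are pairwise distinct — satisfied.
2. 9 / 3 = 3, so 3 divides 9 — satisfied.
3. gamma = 10 lies in [9, 12] — satisfied.
4. values -3, 6, 9, 10 are pairwise distinct — satisfied.
5. values -3, 6, 9 are pairwise distinct — satisfied.
6. eps * theta = -3 * 9 = -27, not -29 — violated.
7. beta^2 + theta^2 = 9^2 + 9^2 = 81 + 81 = 162, not 160 — violated.
8. beta = 9, eps = -3; 9 > -3 — satisfied.

Violated: 6 and 7.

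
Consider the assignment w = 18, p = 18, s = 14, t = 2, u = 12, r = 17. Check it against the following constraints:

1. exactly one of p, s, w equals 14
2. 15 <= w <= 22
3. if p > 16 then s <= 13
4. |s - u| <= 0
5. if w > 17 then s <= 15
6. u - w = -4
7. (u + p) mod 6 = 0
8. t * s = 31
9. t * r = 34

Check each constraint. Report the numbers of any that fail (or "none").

1. p=18, s=14, w=18; 1 of them equals 14  ✓
2. w = 18 lies in [15, 22]  ✓
3. p = 18 > 16, so we need s ≤ 13; but s = 14 > 13  ✗
4. |14 - 12| = 2; 2 > 0, exceeds bound 0  ✗
5. w = 18 > 17, so we need s ≤ 15; s = 14 ≤ 15  ✓
6. u - w = 12 - 18 = -6, not -4  ✗
7. u + p = 30; 30 mod 6 = 0  ✓
8. t * s = 2 * 14 = 28, not 31  ✗
9. t * r = 2 * 17 = 34  ✓

The assignment fails constraints 3, 4, 6, 8.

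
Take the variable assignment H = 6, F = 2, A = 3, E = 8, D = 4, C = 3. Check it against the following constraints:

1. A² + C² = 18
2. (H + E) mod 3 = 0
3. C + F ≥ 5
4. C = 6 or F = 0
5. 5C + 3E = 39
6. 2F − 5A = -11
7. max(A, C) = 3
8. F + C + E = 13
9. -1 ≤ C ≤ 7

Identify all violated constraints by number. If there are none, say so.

1. A² + C² = 3² + 3² = 9 + 9 = 18  ✓
2. H + E = 14; 14 mod 3 = 2, not 0  ✗
3. C + F = 3 + 2 = 5; 5 ≥ 5  ✓
4. C = 3 ≠ 6 and F = 2 ≠ 0; both disjuncts false  ✗
5. 5C + 3E = 5(3) + 3(8) = 39  ✓
6. 2F − 5A = 2(2) − 5(3) = -11  ✓
7. max(3, 3) = 3  ✓
8. F + C + E = 2 + 3 + 8 = 13  ✓
9. C = 3 lies in [-1, 7]  ✓

The assignment fails constraints 2, 4.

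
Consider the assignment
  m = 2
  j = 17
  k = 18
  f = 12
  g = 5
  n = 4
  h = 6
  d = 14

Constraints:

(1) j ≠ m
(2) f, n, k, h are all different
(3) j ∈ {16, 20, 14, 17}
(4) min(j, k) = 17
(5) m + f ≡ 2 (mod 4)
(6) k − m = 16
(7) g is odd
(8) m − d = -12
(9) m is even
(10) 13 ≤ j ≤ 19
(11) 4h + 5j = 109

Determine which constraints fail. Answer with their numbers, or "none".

(1) j = 17, m = 2; distinct — satisfied.
(2) values 12, 4, 18, 6 are pairwise distinct — satisfied.
(3) j = 17 is in {16, 20, 14, 17} — satisfied.
(4) min(17, 18) = 17 — satisfied.
(5) m + f = 14; 14 mod 4 = 2 — satisfied.
(6) k − m = 18 − 2 = 16 — satisfied.
(7) g = 5 is odd — satisfied.
(8) m − d = 2 − 14 = -12 — satisfied.
(9) m = 2 is even — satisfied.
(10) j = 17 lies in [13, 19] — satisfied.
(11) 4h + 5j = 4(6) + 5(17) = 109 — satisfied.

Yes — all constraints hold.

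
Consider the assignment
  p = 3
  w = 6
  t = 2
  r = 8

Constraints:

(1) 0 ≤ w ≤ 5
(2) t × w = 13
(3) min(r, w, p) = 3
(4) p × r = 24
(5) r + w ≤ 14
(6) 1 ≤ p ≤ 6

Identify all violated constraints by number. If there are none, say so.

(1) w = 6 is outside [0, 5] — violated.
(2) t × w = 2 × 6 = 12, not 13 — violated.
(3) min(8, 6, 3) = 3 — satisfied.
(4) p × r = 3 × 8 = 24 — satisfied.
(5) r + w = 8 + 6 = 14; 14 ≤ 14 — satisfied.
(6) p = 3 lies in [1, 6] — satisfied.

Constraints 1, 2 are violated.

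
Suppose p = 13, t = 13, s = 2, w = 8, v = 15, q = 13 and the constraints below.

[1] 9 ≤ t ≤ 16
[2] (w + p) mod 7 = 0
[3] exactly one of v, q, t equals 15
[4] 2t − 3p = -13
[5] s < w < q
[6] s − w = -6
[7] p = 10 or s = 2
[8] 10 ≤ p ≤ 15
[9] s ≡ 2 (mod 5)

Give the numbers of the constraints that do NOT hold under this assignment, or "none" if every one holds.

The assignment satisfies every constraint.

[1] t = 13 lies in [9, 16] — holds.
[2] w + p = 21; 21 mod 7 = 0 — holds.
[3] v=15, q=13, t=13; 1 of them equals 15 — holds.
[4] 2t − 3p = 2(13) − 3(13) = -13 — holds.
[5] values 2 < 8 < 13 — holds.
[6] s − w = 2 − 8 = -6 — holds.
[7] p = 13 ≠ 10, but s = 2 = 2 (second disjunct) — holds.
[8] p = 13 lies in [10, 15] — holds.
[9] 2 mod 5 = 2 — holds.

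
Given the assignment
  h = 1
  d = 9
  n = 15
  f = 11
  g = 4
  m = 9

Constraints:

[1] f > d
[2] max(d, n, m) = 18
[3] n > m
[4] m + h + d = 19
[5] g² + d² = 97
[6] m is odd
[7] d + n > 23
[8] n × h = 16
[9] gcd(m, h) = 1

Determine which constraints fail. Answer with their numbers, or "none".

Constraints 2 and 8 are violated.

[1] f = 11, d = 9; 11 > 9 — holds.
[2] max(9, 15, 9) = 15, not 18 — fails.
[3] n = 15, m = 9; 15 > 9 — holds.
[4] m + h + d = 9 + 1 + 9 = 19 — holds.
[5] g² + d² = 4² + 9² = 16 + 81 = 97 — holds.
[6] m = 9 is odd — holds.
[7] d + n = 9 + 15 = 24; 24 > 23 — holds.
[8] n × h = 15 × 1 = 15, not 16 — fails.
[9] gcd(9, 1) = 1 — holds.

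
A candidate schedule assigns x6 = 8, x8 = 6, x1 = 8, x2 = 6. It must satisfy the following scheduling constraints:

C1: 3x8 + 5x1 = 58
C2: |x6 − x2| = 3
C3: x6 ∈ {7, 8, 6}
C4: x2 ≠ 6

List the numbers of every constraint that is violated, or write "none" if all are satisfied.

C1: 3x8 + 5x1 = 3(6) + 5(8) = 58  holds
C2: |8 − 6| = 2, not 3  fails
C3: x6 = 8 is in {7, 8, 6}  holds
C4: x2 = 6, but 6 is required to differ  fails

No — constraints 2, 4 are not satisfied.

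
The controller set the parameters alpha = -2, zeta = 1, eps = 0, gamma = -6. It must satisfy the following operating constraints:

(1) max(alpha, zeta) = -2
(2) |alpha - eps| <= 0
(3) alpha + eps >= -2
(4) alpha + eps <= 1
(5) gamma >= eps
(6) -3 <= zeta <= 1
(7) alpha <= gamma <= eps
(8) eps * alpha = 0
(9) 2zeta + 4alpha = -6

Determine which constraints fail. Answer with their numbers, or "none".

(1) max(-2, 1) = 1, not -2 — violated.
(2) |-2 - 0| = 2; 2 > 0, exceeds bound 0 — violated.
(3) alpha + eps = -2 + 0 = -2; -2 ≥ -2 — satisfied.
(4) alpha + eps = -2 + 0 = -2; -2 ≤ 1 — satisfied.
(5) gamma = -6, eps = 0; -6 < 0 (want ≥) — violated.
(6) zeta = 1 lies in [-3, 1] — satisfied.
(7) values -2, -6, 0; alpha = -2 is not <= gamma = -6 — violated.
(8) eps * alpha = 0 * (-2) = 0 — satisfied.
(9) 2zeta + 4alpha = 2(1) + 4(-2) = -6 — satisfied.

Constraints 1, 2, 5, 7 do not hold.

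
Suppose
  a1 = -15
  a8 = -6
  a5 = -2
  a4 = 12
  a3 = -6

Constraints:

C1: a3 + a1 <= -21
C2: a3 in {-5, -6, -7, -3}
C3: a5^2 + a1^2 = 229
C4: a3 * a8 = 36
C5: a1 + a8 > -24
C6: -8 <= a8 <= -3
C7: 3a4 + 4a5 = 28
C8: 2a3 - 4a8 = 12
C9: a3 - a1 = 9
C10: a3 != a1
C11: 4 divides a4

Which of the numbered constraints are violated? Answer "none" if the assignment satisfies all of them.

C1: a3 + a1 = -6 + (-15) = -21; -21 ≤ -21  ✓
C2: a3 = -6 is in {-5, -6, -7, -3}  ✓
C3: a5^2 + a1^2 = (-2)^2 + (-15)^2 = 4 + 225 = 229  ✓
C4: a3 * a8 = -6 * (-6) = 36  ✓
C5: a1 + a8 = -15 + (-6) = -21; -21 > -24  ✓
C6: a8 = -6 lies in [-8, -3]  ✓
C7: 3a4 + 4a5 = 3(12) + 4(-2) = 28  ✓
C8: 2a3 - 4a8 = 2(-6) - 4(-6) = 12  ✓
C9: a3 - a1 = -6 - (-15) = 9  ✓
C10: a3 = -6, a1 = -15; distinct  ✓
C11: 12 / 4 = 3, so 4 divides 12  ✓

The assignment satisfies every constraint.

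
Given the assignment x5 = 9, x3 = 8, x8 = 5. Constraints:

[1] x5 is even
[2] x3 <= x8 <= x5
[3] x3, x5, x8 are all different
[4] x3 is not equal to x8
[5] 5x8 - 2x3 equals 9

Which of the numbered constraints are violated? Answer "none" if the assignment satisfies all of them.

[1] x5 = 9 is odd  ✘
[2] values 8, 5, 9; x3 = 8 is not <= x8 = 5  ✘
[3] values 8, 9, 5 are pairwise distinct  ✔
[4] x3 = 8, x8 = 5; distinct  ✔
[5] 5x8 - 2x3 = 5(5) - 2(8) = 9  ✔

No — constraints 1 and 2 are not satisfied.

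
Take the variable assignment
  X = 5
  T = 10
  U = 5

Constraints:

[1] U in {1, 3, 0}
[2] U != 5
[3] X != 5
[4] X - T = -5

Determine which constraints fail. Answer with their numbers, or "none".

No — constraints 1, 2, and 3 are not satisfied.

[1] U = 5 is not in {1, 3, 0}  false
[2] U = 5, but 5 is required to differ  false
[3] X = 5, but 5 is required to differ  false
[4] X - T = 5 - 10 = -5  true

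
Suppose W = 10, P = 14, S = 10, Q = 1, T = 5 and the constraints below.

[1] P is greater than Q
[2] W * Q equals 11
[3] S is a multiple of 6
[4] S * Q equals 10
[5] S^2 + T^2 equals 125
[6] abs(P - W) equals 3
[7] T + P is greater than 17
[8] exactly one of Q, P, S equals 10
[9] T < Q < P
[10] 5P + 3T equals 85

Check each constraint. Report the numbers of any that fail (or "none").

[1] P = 14, Q = 1; 14 > 1  yes
[2] W * Q = 10 * 1 = 10, not 11  no
[3] 10 = 6*1 + 4, so 6 does not divide 10  no
[4] S * Q = 10 * 1 = 10  yes
[5] S^2 + T^2 = 10^2 + 5^2 = 100 + 25 = 125  yes
[6] abs(14 - 10) = 4, not 3  no
[7] T + P = 5 + 14 = 19; 19 > 17  yes
[8] Q=1, P=14, S=10; 1 of them equals 10  yes
[9] values 5, 1, 14; T = 5 is not < Q = 1  no
[10] 5P + 3T = 5(14) + 3(5) = 85  yes

No — constraints 2, 3, 6, and 9 are not satisfied.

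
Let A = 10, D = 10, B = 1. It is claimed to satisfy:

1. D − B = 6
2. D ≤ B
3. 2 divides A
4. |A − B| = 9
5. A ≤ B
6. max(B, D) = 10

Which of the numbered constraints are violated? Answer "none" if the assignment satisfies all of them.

1. D − B = 10 − 1 = 9, not 6 — fails.
2. D = 10, B = 1; 10 > 1 (want ≤) — fails.
3. 10 / 2 = 5, so 2 divides 10 — holds.
4. |10 − 1| = 9 — holds.
5. A = 10, B = 1; 10 > 1 (want ≤) — fails.
6. max(1, 10) = 10 — holds.

Constraints 1, 2, 5 are violated.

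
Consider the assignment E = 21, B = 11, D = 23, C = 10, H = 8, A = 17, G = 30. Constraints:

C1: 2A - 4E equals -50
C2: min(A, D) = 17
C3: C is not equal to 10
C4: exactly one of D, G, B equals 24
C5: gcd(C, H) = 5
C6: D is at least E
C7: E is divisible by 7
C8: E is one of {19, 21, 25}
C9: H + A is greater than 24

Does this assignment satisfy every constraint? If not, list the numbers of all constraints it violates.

C1: 2A - 4E = 2(17) - 4(21) = -50 — holds.
C2: min(17, 23) = 17 — holds.
C3: C = 10, but 10 is required to differ — does not hold.
C4: D=23, G=30, B=11; 0 of them equal 24, not exactly one — does not hold.
C5: gcd(10, 8) = 2, not 5 — does not hold.
C6: D = 23, E = 21; 23 ≥ 21 — holds.
C7: 21 / 7 = 3, so 7 divides 21 — holds.
C8: E = 21 is in {19, 21, 25} — holds.
C9: H + A = 8 + 17 = 25; 25 > 24 — holds.

Constraints 3, 4, 5 do not hold.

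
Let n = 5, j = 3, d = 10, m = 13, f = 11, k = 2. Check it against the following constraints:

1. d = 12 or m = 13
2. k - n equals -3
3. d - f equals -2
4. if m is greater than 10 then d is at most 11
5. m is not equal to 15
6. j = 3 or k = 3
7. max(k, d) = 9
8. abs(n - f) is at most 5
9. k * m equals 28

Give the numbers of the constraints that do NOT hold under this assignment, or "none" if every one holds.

Constraints 3, 7, 8, 9 are violated.

1. d = 10 ≠ 12, but m = 13 = 13 (second disjunct)  holds
2. k - n = 2 - 5 = -3  holds
3. d - f = 10 - 11 = -1, not -2  fails
4. m = 13 > 10, so we need d ≤ 11; d = 10 ≤ 11  holds
5. m = 13, and 13 ≠ 15  holds
6. j = 3 = 3 (first disjunct)  holds
7. max(2, 10) = 10, not 9  fails
8. abs(5 - 11) = 6; 6 > 5, exceeds bound 5  fails
9. k * m = 2 * 13 = 26, not 28  fails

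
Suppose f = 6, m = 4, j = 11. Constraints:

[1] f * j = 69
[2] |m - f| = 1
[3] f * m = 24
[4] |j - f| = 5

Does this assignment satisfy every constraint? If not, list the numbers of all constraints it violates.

The assignment fails constraints 1 and 2.

[1] f * j = 6 * 11 = 66, not 69 — fails.
[2] |4 - 6| = 2, not 1 — fails.
[3] f * m = 6 * 4 = 24 — holds.
[4] |11 - 6| = 5 — holds.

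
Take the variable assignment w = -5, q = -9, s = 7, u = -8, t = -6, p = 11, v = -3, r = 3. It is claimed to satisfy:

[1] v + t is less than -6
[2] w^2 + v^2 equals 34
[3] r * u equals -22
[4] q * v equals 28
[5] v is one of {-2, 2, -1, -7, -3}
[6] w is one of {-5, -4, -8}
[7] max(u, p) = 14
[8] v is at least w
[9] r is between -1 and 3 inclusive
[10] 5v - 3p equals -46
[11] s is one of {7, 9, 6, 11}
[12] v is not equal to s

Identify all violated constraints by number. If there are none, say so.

No — constraints 3, 4, 7, and 10 are not satisfied.

[1] v + t = -3 + (-6) = -9; -9 < -6 — holds.
[2] w^2 + v^2 = (-5)^2 + (-3)^2 = 25 + 9 = 34 — holds.
[3] r * u = 3 * (-8) = -24, not -22 — does not hold.
[4] q * v = -9 * (-3) = 27, not 28 — does not hold.
[5] v = -3 is in {-2, 2, -1, -7, -3} — holds.
[6] w = -5 is in {-5, -4, -8} — holds.
[7] max(-8, 11) = 11, not 14 — does not hold.
[8] v = -3, w = -5; -3 ≥ -5 — holds.
[9] r = 3 lies in [-1, 3] — holds.
[10] 5v - 3p = 5(-3) - 3(11) = -48, not -46 — does not hold.
[11] s = 7 is in {7, 9, 6, 11} — holds.
[12] v = -3, s = 7; distinct — holds.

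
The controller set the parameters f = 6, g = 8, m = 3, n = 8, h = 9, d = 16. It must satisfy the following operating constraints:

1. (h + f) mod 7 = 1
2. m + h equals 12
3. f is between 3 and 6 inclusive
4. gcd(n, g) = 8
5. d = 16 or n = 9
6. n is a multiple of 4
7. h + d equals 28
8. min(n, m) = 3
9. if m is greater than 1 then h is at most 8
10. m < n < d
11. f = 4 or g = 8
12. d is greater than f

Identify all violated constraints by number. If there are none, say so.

1. h + f = 15; 15 mod 7 = 1 — satisfied.
2. m + h = 3 + 9 = 12 — satisfied.
3. f = 6 lies in [3, 6] — satisfied.
4. gcd(8, 8) = 8 — satisfied.
5. d = 16 = 16 (first disjunct) — satisfied.
6. 8 / 4 = 2, so 4 divides 8 — satisfied.
7. h + d = 9 + 16 = 25, not 28 — violated.
8. min(8, 3) = 3 — satisfied.
9. m = 3 > 1, so we need h ≤ 8; but h = 9 > 8 — violated.
10. values 3 < 8 < 16 — satisfied.
11. f = 6 ≠ 4, but g = 8 = 8 (second disjunct) — satisfied.
12. d = 16, f = 6; 16 > 6 — satisfied.

The assignment fails constraints 7 and 9.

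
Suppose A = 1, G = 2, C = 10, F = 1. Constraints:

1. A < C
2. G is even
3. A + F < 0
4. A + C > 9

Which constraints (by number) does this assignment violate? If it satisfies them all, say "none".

1. A = 1, C = 10; 1 < 10  holds
2. G = 2 is even  holds
3. A + F = 1 + 1 = 2; 2 ≥ 0, bound 0 not met  fails
4. A + C = 1 + 10 = 11; 11 > 9  holds

Constraint 3 does not hold.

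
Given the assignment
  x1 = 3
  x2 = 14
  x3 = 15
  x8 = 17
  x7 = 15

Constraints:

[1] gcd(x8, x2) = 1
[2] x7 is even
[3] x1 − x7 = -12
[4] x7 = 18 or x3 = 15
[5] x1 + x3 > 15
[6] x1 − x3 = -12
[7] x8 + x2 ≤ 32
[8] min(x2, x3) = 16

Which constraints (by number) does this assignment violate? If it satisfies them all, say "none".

[1] gcd(17, 14) = 1 — holds.
[2] x7 = 15 is odd — does not hold.
[3] x1 − x7 = 3 − 15 = -12 — holds.
[4] x7 = 15 ≠ 18, but x3 = 15 = 15 (second disjunct) — holds.
[5] x1 + x3 = 3 + 15 = 18; 18 > 15 — holds.
[6] x1 − x3 = 3 − 15 = -12 — holds.
[7] x8 + x2 = 17 + 14 = 31; 31 ≤ 32 — holds.
[8] min(14, 15) = 14, not 16 — does not hold.

The assignment fails constraints 2, 8.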